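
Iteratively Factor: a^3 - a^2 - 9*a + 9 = (a - 3)*(a^2 + 2*a - 3) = (a - 3)*(a + 3)*(a - 1)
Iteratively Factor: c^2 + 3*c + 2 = (c + 1)*(c + 2)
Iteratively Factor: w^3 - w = (w - 1)*(w^2 + w) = w*(w - 1)*(w + 1)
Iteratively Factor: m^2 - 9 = (m - 3)*(m + 3)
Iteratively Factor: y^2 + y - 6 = (y - 2)*(y + 3)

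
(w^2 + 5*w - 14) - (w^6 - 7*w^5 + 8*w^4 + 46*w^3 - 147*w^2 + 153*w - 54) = -w^6 + 7*w^5 - 8*w^4 - 46*w^3 + 148*w^2 - 148*w + 40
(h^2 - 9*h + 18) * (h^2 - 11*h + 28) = h^4 - 20*h^3 + 145*h^2 - 450*h + 504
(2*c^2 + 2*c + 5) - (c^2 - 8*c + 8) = c^2 + 10*c - 3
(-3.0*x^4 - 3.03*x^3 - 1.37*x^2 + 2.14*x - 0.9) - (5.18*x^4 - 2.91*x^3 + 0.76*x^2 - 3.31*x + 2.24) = -8.18*x^4 - 0.12*x^3 - 2.13*x^2 + 5.45*x - 3.14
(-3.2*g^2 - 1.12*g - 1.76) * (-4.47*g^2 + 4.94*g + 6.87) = 14.304*g^4 - 10.8016*g^3 - 19.6496*g^2 - 16.3888*g - 12.0912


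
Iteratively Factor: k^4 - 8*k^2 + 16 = (k - 2)*(k^3 + 2*k^2 - 4*k - 8) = (k - 2)^2*(k^2 + 4*k + 4) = (k - 2)^2*(k + 2)*(k + 2)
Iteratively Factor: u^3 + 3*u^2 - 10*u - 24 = (u - 3)*(u^2 + 6*u + 8) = (u - 3)*(u + 2)*(u + 4)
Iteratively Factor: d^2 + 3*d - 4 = (d - 1)*(d + 4)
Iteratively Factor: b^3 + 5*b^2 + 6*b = (b + 3)*(b^2 + 2*b) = (b + 2)*(b + 3)*(b)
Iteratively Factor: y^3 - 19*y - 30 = (y - 5)*(y^2 + 5*y + 6) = (y - 5)*(y + 3)*(y + 2)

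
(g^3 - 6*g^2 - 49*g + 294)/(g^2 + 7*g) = g - 13 + 42/g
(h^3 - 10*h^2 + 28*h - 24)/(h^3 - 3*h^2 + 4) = (h - 6)/(h + 1)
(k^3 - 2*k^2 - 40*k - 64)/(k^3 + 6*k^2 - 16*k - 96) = (k^2 - 6*k - 16)/(k^2 + 2*k - 24)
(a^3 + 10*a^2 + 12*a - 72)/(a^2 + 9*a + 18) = (a^2 + 4*a - 12)/(a + 3)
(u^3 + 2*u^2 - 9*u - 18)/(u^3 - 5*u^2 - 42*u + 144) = (u^2 + 5*u + 6)/(u^2 - 2*u - 48)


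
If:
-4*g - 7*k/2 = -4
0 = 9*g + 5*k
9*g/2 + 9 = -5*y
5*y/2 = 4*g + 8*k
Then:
No Solution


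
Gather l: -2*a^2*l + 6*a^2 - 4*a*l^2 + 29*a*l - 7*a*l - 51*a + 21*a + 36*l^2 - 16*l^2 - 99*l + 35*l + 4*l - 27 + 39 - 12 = 6*a^2 - 30*a + l^2*(20 - 4*a) + l*(-2*a^2 + 22*a - 60)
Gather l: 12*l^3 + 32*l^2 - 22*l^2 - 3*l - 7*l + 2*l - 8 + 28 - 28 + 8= 12*l^3 + 10*l^2 - 8*l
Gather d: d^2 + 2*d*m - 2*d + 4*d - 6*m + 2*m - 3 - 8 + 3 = d^2 + d*(2*m + 2) - 4*m - 8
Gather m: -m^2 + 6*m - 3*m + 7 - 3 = -m^2 + 3*m + 4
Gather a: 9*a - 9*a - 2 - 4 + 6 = 0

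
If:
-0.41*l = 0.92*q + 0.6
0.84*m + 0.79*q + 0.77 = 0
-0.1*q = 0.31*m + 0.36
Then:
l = -2.35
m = -1.29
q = 0.40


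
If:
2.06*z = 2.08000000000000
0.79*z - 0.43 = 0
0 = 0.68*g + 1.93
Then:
No Solution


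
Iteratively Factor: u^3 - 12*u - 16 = (u + 2)*(u^2 - 2*u - 8) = (u - 4)*(u + 2)*(u + 2)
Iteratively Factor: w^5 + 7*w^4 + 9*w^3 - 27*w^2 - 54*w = (w + 3)*(w^4 + 4*w^3 - 3*w^2 - 18*w) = (w + 3)^2*(w^3 + w^2 - 6*w) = (w + 3)^3*(w^2 - 2*w) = w*(w + 3)^3*(w - 2)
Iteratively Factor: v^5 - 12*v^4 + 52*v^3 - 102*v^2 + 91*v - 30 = (v - 5)*(v^4 - 7*v^3 + 17*v^2 - 17*v + 6) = (v - 5)*(v - 1)*(v^3 - 6*v^2 + 11*v - 6) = (v - 5)*(v - 3)*(v - 1)*(v^2 - 3*v + 2) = (v - 5)*(v - 3)*(v - 2)*(v - 1)*(v - 1)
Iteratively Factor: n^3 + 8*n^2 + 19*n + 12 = (n + 1)*(n^2 + 7*n + 12) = (n + 1)*(n + 4)*(n + 3)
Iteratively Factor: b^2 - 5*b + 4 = (b - 4)*(b - 1)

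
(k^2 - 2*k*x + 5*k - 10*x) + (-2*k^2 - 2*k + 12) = -k^2 - 2*k*x + 3*k - 10*x + 12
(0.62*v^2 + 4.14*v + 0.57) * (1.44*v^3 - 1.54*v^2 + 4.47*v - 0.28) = 0.8928*v^5 + 5.0068*v^4 - 2.7834*v^3 + 17.4544*v^2 + 1.3887*v - 0.1596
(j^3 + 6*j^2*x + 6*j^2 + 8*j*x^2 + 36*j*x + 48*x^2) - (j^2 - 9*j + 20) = j^3 + 6*j^2*x + 5*j^2 + 8*j*x^2 + 36*j*x + 9*j + 48*x^2 - 20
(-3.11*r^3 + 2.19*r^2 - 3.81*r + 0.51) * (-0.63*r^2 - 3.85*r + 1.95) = 1.9593*r^5 + 10.5938*r^4 - 12.0957*r^3 + 18.6177*r^2 - 9.393*r + 0.9945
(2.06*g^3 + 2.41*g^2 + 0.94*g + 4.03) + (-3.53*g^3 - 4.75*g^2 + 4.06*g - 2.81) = -1.47*g^3 - 2.34*g^2 + 5.0*g + 1.22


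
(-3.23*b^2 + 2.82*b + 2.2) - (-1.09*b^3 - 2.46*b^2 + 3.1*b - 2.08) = 1.09*b^3 - 0.77*b^2 - 0.28*b + 4.28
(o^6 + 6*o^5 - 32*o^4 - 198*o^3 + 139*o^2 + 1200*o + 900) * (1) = o^6 + 6*o^5 - 32*o^4 - 198*o^3 + 139*o^2 + 1200*o + 900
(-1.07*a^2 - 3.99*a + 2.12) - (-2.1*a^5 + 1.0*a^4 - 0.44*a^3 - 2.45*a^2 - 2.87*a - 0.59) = 2.1*a^5 - 1.0*a^4 + 0.44*a^3 + 1.38*a^2 - 1.12*a + 2.71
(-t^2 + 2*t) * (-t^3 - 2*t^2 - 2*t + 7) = t^5 - 2*t^3 - 11*t^2 + 14*t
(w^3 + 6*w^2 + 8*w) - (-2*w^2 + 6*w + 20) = w^3 + 8*w^2 + 2*w - 20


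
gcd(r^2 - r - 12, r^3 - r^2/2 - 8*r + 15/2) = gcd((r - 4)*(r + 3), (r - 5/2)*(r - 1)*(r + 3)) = r + 3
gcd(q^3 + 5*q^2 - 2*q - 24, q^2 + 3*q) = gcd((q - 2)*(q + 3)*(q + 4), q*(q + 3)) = q + 3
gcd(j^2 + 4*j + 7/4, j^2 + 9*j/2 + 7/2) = j + 7/2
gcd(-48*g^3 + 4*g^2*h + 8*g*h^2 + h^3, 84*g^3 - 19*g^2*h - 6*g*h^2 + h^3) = 4*g + h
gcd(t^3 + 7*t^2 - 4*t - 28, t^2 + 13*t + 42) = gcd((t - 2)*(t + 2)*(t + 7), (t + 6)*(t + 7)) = t + 7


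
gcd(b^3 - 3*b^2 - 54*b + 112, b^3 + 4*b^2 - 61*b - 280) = b^2 - b - 56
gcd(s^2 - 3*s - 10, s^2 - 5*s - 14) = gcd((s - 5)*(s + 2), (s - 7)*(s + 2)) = s + 2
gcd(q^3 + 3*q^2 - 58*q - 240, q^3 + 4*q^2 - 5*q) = q + 5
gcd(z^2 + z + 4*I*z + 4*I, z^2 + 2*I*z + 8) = z + 4*I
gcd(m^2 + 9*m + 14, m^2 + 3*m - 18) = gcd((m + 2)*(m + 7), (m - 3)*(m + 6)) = 1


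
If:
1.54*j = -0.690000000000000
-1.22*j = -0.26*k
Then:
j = -0.45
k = -2.10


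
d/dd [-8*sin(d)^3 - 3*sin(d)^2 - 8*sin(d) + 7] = 2*(-3*sin(d) + 6*cos(2*d) - 10)*cos(d)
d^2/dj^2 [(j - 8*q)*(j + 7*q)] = 2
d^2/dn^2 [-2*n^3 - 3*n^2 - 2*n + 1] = -12*n - 6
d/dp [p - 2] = 1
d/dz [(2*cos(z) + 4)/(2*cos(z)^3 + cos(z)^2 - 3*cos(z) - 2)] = 2*(-13*sin(z)^2 + 7*cos(z) + cos(3*z) + 9)*sin(z)/((2*sin(z)^2 + cos(z))^2*(cos(z) + 1)^2)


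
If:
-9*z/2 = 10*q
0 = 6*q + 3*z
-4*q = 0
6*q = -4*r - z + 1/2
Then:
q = 0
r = 1/8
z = 0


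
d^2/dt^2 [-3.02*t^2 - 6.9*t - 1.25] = -6.04000000000000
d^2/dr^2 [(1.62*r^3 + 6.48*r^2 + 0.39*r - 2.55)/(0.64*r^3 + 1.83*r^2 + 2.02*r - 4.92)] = (1.513728*r^6 - 11.607552*r^5 + 1.15545599999996*r^4 + 233.962158*r^3 + 197.177094*r^2 + 151.620012*r + 254.738496)/(0.262144*r^9 + 2.248704*r^8 + 8.912064*r^7 + 14.277735*r^6 - 6.445122*r^5 - 65.191824*r^4 - 54.404936*r^3 + 72.666432*r^2 + 146.690784*r - 119.095488)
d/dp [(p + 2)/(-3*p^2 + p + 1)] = (-3*p^2 + p + (p + 2)*(6*p - 1) + 1)/(-3*p^2 + p + 1)^2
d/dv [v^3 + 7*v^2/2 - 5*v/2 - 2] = 3*v^2 + 7*v - 5/2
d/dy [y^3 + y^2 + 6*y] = 3*y^2 + 2*y + 6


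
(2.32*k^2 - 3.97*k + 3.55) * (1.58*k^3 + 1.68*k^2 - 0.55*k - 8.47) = 3.6656*k^5 - 2.375*k^4 - 2.3366*k^3 - 11.5029*k^2 + 31.6734*k - 30.0685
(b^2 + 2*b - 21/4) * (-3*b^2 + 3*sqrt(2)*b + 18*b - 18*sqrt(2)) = -3*b^4 + 3*sqrt(2)*b^3 + 12*b^3 - 12*sqrt(2)*b^2 + 207*b^2/4 - 189*b/2 - 207*sqrt(2)*b/4 + 189*sqrt(2)/2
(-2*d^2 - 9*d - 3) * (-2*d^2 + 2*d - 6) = 4*d^4 + 14*d^3 + 48*d + 18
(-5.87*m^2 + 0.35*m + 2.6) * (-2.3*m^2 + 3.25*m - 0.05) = 13.501*m^4 - 19.8825*m^3 - 4.549*m^2 + 8.4325*m - 0.13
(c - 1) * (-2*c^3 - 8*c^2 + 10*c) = -2*c^4 - 6*c^3 + 18*c^2 - 10*c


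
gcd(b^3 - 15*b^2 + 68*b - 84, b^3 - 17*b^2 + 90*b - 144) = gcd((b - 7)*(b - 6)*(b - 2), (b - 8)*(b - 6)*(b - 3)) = b - 6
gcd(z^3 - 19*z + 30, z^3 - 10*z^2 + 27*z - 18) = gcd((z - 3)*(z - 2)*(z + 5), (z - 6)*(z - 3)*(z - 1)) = z - 3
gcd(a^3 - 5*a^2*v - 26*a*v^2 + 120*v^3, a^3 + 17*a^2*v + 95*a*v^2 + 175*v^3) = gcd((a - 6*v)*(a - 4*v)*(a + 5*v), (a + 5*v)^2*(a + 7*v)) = a + 5*v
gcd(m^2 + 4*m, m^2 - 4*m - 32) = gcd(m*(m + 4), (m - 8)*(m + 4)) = m + 4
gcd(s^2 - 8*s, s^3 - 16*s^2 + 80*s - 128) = s - 8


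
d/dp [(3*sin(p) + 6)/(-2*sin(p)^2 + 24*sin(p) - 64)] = 3*(sin(p)^2 + 4*sin(p) - 56)*cos(p)/(2*(sin(p)^2 - 12*sin(p) + 32)^2)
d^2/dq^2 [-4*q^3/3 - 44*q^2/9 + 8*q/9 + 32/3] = -8*q - 88/9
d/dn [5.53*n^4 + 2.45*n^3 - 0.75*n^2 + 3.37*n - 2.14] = 22.12*n^3 + 7.35*n^2 - 1.5*n + 3.37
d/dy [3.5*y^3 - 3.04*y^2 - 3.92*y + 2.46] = 10.5*y^2 - 6.08*y - 3.92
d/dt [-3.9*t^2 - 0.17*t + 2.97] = -7.8*t - 0.17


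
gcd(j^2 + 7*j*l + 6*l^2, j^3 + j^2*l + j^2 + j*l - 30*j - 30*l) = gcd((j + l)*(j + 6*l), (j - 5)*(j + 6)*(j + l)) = j + l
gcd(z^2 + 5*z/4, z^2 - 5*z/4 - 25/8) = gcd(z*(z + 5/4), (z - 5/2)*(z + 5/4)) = z + 5/4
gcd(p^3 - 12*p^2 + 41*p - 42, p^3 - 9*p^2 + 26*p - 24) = p^2 - 5*p + 6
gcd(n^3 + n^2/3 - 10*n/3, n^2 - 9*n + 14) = 1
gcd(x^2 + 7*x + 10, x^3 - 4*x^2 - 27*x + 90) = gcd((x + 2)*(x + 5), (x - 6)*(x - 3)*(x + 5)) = x + 5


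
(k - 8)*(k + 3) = k^2 - 5*k - 24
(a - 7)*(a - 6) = a^2 - 13*a + 42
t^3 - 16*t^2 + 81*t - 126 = (t - 7)*(t - 6)*(t - 3)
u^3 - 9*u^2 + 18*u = u*(u - 6)*(u - 3)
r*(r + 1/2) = r^2 + r/2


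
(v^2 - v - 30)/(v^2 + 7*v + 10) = (v - 6)/(v + 2)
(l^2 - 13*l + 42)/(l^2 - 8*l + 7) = (l - 6)/(l - 1)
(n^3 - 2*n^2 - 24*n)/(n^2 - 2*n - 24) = n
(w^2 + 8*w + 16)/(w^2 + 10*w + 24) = (w + 4)/(w + 6)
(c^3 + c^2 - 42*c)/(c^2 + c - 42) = c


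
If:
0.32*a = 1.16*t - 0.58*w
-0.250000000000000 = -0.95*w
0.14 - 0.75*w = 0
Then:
No Solution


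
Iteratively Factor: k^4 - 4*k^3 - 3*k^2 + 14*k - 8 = (k - 1)*(k^3 - 3*k^2 - 6*k + 8) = (k - 1)*(k + 2)*(k^2 - 5*k + 4) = (k - 1)^2*(k + 2)*(k - 4)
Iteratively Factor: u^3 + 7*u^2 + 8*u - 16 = (u + 4)*(u^2 + 3*u - 4) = (u - 1)*(u + 4)*(u + 4)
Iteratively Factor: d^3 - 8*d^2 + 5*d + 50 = (d - 5)*(d^2 - 3*d - 10) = (d - 5)*(d + 2)*(d - 5)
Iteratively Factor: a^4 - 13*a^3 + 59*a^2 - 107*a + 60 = (a - 4)*(a^3 - 9*a^2 + 23*a - 15) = (a - 4)*(a - 3)*(a^2 - 6*a + 5) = (a - 5)*(a - 4)*(a - 3)*(a - 1)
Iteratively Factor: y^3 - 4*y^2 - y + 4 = (y - 1)*(y^2 - 3*y - 4) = (y - 1)*(y + 1)*(y - 4)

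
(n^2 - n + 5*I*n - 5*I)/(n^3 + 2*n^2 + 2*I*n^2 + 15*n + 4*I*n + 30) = (n - 1)/(n^2 + n*(2 - 3*I) - 6*I)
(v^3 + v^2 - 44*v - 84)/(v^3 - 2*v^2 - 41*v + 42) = (v + 2)/(v - 1)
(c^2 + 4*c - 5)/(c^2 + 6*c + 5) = (c - 1)/(c + 1)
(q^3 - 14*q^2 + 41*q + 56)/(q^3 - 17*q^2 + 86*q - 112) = (q + 1)/(q - 2)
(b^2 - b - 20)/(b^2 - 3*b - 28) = (b - 5)/(b - 7)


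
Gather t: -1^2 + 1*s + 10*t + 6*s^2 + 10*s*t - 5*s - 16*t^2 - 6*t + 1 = 6*s^2 - 4*s - 16*t^2 + t*(10*s + 4)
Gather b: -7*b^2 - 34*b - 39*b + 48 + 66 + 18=-7*b^2 - 73*b + 132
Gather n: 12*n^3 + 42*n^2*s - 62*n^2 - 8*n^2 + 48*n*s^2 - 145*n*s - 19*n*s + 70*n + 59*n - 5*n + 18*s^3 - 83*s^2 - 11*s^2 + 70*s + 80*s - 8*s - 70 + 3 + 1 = 12*n^3 + n^2*(42*s - 70) + n*(48*s^2 - 164*s + 124) + 18*s^3 - 94*s^2 + 142*s - 66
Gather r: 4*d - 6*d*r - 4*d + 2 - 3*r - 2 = r*(-6*d - 3)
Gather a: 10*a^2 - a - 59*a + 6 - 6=10*a^2 - 60*a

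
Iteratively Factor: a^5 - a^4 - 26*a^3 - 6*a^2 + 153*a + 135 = (a + 1)*(a^4 - 2*a^3 - 24*a^2 + 18*a + 135) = (a + 1)*(a + 3)*(a^3 - 5*a^2 - 9*a + 45) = (a - 3)*(a + 1)*(a + 3)*(a^2 - 2*a - 15) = (a - 3)*(a + 1)*(a + 3)^2*(a - 5)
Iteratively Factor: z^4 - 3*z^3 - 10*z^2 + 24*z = (z)*(z^3 - 3*z^2 - 10*z + 24) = z*(z - 4)*(z^2 + z - 6) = z*(z - 4)*(z + 3)*(z - 2)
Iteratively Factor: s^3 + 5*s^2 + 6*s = (s + 2)*(s^2 + 3*s) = s*(s + 2)*(s + 3)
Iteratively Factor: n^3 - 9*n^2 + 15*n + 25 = (n - 5)*(n^2 - 4*n - 5) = (n - 5)*(n + 1)*(n - 5)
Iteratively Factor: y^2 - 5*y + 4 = (y - 4)*(y - 1)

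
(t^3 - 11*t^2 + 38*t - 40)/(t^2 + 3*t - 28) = (t^2 - 7*t + 10)/(t + 7)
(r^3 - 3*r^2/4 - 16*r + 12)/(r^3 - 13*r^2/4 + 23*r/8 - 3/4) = 2*(r^2 - 16)/(2*r^2 - 5*r + 2)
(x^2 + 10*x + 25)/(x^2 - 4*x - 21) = (x^2 + 10*x + 25)/(x^2 - 4*x - 21)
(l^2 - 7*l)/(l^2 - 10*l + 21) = l/(l - 3)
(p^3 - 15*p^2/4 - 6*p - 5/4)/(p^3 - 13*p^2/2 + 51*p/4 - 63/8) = 2*(4*p^3 - 15*p^2 - 24*p - 5)/(8*p^3 - 52*p^2 + 102*p - 63)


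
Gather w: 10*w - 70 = 10*w - 70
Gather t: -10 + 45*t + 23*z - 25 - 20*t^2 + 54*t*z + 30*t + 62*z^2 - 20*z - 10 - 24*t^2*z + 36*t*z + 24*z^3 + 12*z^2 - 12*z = t^2*(-24*z - 20) + t*(90*z + 75) + 24*z^3 + 74*z^2 - 9*z - 45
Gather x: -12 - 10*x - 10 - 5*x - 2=-15*x - 24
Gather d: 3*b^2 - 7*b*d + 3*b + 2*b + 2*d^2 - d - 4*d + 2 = 3*b^2 + 5*b + 2*d^2 + d*(-7*b - 5) + 2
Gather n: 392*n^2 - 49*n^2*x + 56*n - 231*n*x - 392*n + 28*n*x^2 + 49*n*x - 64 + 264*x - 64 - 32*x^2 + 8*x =n^2*(392 - 49*x) + n*(28*x^2 - 182*x - 336) - 32*x^2 + 272*x - 128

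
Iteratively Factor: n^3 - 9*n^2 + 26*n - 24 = (n - 3)*(n^2 - 6*n + 8) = (n - 4)*(n - 3)*(n - 2)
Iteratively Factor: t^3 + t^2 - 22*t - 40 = (t + 2)*(t^2 - t - 20) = (t - 5)*(t + 2)*(t + 4)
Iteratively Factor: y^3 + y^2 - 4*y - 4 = (y + 1)*(y^2 - 4) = (y - 2)*(y + 1)*(y + 2)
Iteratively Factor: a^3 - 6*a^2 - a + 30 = (a - 5)*(a^2 - a - 6) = (a - 5)*(a + 2)*(a - 3)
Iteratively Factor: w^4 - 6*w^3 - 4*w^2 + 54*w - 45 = (w + 3)*(w^3 - 9*w^2 + 23*w - 15) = (w - 3)*(w + 3)*(w^2 - 6*w + 5) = (w - 5)*(w - 3)*(w + 3)*(w - 1)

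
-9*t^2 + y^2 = (-3*t + y)*(3*t + y)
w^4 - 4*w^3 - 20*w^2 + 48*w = w*(w - 6)*(w - 2)*(w + 4)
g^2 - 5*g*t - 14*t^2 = (g - 7*t)*(g + 2*t)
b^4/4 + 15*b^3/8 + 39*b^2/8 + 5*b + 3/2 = (b/2 + 1)^2*(b + 1/2)*(b + 3)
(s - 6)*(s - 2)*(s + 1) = s^3 - 7*s^2 + 4*s + 12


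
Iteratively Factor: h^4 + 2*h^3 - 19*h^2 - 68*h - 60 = (h - 5)*(h^3 + 7*h^2 + 16*h + 12) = (h - 5)*(h + 2)*(h^2 + 5*h + 6) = (h - 5)*(h + 2)^2*(h + 3)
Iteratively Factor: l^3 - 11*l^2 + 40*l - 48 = (l - 4)*(l^2 - 7*l + 12) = (l - 4)^2*(l - 3)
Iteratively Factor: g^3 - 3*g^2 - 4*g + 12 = (g - 2)*(g^2 - g - 6) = (g - 2)*(g + 2)*(g - 3)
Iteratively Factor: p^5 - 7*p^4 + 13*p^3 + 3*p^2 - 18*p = (p - 3)*(p^4 - 4*p^3 + p^2 + 6*p) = p*(p - 3)*(p^3 - 4*p^2 + p + 6) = p*(p - 3)*(p + 1)*(p^2 - 5*p + 6) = p*(p - 3)^2*(p + 1)*(p - 2)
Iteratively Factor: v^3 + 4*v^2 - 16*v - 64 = (v - 4)*(v^2 + 8*v + 16) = (v - 4)*(v + 4)*(v + 4)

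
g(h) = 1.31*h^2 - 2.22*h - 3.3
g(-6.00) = 57.18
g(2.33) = -1.36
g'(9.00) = 21.36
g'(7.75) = 18.08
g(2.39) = -1.12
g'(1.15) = 0.79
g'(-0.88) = -4.53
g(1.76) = -3.15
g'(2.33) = 3.88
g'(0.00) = -2.22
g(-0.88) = -0.33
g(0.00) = -3.30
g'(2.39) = 4.04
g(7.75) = 58.18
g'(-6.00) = -17.94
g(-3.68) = 22.61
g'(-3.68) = -11.86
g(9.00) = 82.83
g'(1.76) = 2.39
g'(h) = 2.62*h - 2.22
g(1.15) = -4.12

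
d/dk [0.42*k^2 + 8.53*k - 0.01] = 0.84*k + 8.53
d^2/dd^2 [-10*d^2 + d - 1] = -20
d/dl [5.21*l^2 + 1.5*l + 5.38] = 10.42*l + 1.5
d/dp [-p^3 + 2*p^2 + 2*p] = -3*p^2 + 4*p + 2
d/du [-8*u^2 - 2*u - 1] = -16*u - 2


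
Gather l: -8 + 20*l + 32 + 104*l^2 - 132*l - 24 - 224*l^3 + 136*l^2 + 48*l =-224*l^3 + 240*l^2 - 64*l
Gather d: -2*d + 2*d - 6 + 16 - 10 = 0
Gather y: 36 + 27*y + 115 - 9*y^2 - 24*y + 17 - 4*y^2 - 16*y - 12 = -13*y^2 - 13*y + 156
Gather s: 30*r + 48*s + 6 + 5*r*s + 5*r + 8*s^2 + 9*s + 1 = 35*r + 8*s^2 + s*(5*r + 57) + 7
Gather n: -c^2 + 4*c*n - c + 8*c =-c^2 + 4*c*n + 7*c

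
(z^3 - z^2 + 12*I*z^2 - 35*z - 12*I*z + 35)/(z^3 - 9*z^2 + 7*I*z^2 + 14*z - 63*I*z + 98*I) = (z^2 + z*(-1 + 5*I) - 5*I)/(z^2 - 9*z + 14)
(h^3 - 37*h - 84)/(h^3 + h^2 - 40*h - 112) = (h + 3)/(h + 4)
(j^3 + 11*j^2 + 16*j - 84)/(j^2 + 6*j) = j + 5 - 14/j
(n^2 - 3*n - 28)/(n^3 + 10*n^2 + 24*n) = (n - 7)/(n*(n + 6))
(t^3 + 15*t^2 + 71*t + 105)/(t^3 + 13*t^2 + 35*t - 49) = (t^2 + 8*t + 15)/(t^2 + 6*t - 7)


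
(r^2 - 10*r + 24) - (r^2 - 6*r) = 24 - 4*r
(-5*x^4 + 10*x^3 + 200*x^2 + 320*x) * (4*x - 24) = -20*x^5 + 160*x^4 + 560*x^3 - 3520*x^2 - 7680*x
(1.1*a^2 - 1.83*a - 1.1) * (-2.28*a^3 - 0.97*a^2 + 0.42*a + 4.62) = -2.508*a^5 + 3.1054*a^4 + 4.7451*a^3 + 5.3804*a^2 - 8.9166*a - 5.082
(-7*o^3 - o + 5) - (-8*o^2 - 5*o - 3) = -7*o^3 + 8*o^2 + 4*o + 8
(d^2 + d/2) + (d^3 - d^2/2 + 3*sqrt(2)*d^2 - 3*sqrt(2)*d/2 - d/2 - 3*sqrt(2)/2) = d^3 + d^2/2 + 3*sqrt(2)*d^2 - 3*sqrt(2)*d/2 - 3*sqrt(2)/2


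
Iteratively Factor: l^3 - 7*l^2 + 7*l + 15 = (l + 1)*(l^2 - 8*l + 15) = (l - 5)*(l + 1)*(l - 3)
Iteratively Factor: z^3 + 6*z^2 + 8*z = (z)*(z^2 + 6*z + 8) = z*(z + 4)*(z + 2)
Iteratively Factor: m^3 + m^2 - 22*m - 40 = (m - 5)*(m^2 + 6*m + 8) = (m - 5)*(m + 2)*(m + 4)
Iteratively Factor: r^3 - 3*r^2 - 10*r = (r)*(r^2 - 3*r - 10) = r*(r + 2)*(r - 5)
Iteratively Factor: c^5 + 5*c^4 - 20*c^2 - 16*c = (c)*(c^4 + 5*c^3 - 20*c - 16) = c*(c + 2)*(c^3 + 3*c^2 - 6*c - 8) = c*(c + 2)*(c + 4)*(c^2 - c - 2) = c*(c + 1)*(c + 2)*(c + 4)*(c - 2)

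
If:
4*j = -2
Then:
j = -1/2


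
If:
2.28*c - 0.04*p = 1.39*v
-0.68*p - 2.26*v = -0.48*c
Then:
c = 0.558254963427377*v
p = -2.9294670846395*v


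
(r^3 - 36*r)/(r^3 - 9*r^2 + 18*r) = (r + 6)/(r - 3)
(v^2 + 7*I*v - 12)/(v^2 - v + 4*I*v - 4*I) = (v + 3*I)/(v - 1)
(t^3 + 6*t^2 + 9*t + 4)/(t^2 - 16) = (t^2 + 2*t + 1)/(t - 4)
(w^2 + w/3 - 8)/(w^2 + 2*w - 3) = (w - 8/3)/(w - 1)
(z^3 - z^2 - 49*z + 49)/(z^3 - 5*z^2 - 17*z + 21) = (z + 7)/(z + 3)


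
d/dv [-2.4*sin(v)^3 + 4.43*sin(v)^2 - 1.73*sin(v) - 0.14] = (-7.2*sin(v)^2 + 8.86*sin(v) - 1.73)*cos(v)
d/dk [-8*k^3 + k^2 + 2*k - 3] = -24*k^2 + 2*k + 2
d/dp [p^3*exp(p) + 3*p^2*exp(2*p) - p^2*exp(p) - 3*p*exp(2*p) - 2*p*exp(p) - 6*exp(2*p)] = (p^3 + 6*p^2*exp(p) + 2*p^2 - 4*p - 15*exp(p) - 2)*exp(p)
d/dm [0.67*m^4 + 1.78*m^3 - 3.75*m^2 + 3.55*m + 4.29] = 2.68*m^3 + 5.34*m^2 - 7.5*m + 3.55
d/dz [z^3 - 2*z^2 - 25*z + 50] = 3*z^2 - 4*z - 25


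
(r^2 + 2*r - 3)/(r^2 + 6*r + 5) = (r^2 + 2*r - 3)/(r^2 + 6*r + 5)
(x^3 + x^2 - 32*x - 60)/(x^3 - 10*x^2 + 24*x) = (x^2 + 7*x + 10)/(x*(x - 4))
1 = 1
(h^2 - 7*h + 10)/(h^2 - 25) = (h - 2)/(h + 5)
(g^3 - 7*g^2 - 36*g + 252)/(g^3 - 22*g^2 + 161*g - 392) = (g^2 - 36)/(g^2 - 15*g + 56)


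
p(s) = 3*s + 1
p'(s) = 3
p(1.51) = 5.53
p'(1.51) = 3.00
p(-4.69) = -13.07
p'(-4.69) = 3.00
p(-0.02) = 0.94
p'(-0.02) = 3.00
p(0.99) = 3.97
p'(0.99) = 3.00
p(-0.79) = -1.37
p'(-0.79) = 3.00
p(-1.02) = -2.06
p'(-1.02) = 3.00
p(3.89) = 12.67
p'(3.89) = 3.00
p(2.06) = 7.18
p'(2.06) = 3.00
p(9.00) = 28.00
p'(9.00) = 3.00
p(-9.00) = -26.00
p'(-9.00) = 3.00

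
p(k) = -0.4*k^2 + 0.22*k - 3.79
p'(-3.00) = 2.62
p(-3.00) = -8.05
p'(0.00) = 0.22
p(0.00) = -3.79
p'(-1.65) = 1.54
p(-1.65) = -5.24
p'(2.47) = -1.76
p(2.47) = -5.69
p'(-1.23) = 1.20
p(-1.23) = -4.67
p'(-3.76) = 3.23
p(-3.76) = -10.27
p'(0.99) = -0.57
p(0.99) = -3.96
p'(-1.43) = 1.36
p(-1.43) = -4.92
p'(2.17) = -1.52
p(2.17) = -5.20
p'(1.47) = -0.96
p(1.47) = -4.33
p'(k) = 0.22 - 0.8*k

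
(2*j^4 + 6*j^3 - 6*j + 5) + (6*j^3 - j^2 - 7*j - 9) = 2*j^4 + 12*j^3 - j^2 - 13*j - 4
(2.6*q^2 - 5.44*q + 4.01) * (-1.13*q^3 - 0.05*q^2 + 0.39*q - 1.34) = -2.938*q^5 + 6.0172*q^4 - 3.2453*q^3 - 5.8061*q^2 + 8.8535*q - 5.3734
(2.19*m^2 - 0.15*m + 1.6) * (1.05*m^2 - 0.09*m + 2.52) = 2.2995*m^4 - 0.3546*m^3 + 7.2123*m^2 - 0.522*m + 4.032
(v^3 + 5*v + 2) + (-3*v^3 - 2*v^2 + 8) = -2*v^3 - 2*v^2 + 5*v + 10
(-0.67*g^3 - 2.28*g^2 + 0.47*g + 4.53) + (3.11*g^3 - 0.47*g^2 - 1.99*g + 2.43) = 2.44*g^3 - 2.75*g^2 - 1.52*g + 6.96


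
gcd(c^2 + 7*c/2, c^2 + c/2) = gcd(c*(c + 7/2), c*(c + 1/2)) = c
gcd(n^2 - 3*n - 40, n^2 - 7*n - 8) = n - 8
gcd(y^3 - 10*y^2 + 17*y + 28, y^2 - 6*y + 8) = y - 4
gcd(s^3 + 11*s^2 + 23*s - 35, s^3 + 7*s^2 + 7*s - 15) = s^2 + 4*s - 5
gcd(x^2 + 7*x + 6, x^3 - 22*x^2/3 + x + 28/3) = x + 1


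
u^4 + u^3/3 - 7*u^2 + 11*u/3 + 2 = (u - 2)*(u - 1)*(u + 1/3)*(u + 3)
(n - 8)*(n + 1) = n^2 - 7*n - 8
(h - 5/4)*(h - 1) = h^2 - 9*h/4 + 5/4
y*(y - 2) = y^2 - 2*y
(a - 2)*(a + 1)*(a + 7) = a^3 + 6*a^2 - 9*a - 14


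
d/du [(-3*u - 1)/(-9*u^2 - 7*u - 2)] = (27*u^2 + 21*u - (3*u + 1)*(18*u + 7) + 6)/(9*u^2 + 7*u + 2)^2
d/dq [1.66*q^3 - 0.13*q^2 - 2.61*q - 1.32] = 4.98*q^2 - 0.26*q - 2.61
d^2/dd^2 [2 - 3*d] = 0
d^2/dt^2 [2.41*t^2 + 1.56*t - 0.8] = 4.82000000000000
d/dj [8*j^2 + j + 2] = 16*j + 1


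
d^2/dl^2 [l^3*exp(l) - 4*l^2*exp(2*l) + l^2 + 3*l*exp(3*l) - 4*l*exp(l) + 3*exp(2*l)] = l^3*exp(l) - 16*l^2*exp(2*l) + 6*l^2*exp(l) + 27*l*exp(3*l) - 32*l*exp(2*l) + 2*l*exp(l) + 18*exp(3*l) + 4*exp(2*l) - 8*exp(l) + 2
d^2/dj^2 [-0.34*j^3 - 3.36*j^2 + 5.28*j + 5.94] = -2.04*j - 6.72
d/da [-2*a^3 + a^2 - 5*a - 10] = -6*a^2 + 2*a - 5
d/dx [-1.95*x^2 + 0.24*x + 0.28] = 0.24 - 3.9*x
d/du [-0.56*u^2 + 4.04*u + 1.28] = 4.04 - 1.12*u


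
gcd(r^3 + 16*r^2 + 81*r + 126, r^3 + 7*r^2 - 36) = r^2 + 9*r + 18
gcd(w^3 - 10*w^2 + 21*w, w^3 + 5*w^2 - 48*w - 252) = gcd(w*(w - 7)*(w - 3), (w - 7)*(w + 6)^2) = w - 7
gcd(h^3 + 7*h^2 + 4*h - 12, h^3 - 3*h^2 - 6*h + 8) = h^2 + h - 2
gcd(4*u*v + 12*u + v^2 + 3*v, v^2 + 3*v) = v + 3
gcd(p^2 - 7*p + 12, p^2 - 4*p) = p - 4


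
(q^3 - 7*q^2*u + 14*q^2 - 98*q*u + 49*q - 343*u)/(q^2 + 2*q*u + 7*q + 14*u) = (q^2 - 7*q*u + 7*q - 49*u)/(q + 2*u)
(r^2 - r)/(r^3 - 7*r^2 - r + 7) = r/(r^2 - 6*r - 7)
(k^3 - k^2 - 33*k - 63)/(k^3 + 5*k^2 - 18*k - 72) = (k^2 - 4*k - 21)/(k^2 + 2*k - 24)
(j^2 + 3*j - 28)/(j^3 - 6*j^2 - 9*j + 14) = (j^2 + 3*j - 28)/(j^3 - 6*j^2 - 9*j + 14)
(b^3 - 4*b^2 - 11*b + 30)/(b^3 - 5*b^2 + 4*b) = (b^3 - 4*b^2 - 11*b + 30)/(b*(b^2 - 5*b + 4))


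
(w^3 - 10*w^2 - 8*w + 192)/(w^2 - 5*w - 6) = (w^2 - 4*w - 32)/(w + 1)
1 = 1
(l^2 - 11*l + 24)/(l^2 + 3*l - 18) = (l - 8)/(l + 6)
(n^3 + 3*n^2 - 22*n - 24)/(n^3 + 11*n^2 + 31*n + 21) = (n^2 + 2*n - 24)/(n^2 + 10*n + 21)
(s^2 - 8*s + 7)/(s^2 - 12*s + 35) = (s - 1)/(s - 5)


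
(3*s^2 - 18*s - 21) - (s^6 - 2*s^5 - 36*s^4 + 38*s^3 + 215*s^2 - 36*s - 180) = -s^6 + 2*s^5 + 36*s^4 - 38*s^3 - 212*s^2 + 18*s + 159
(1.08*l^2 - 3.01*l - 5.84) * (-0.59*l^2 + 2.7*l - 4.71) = -0.6372*l^4 + 4.6919*l^3 - 9.7682*l^2 - 1.5909*l + 27.5064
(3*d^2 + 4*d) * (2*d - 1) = 6*d^3 + 5*d^2 - 4*d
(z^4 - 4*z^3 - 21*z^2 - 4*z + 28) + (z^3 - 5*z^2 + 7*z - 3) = z^4 - 3*z^3 - 26*z^2 + 3*z + 25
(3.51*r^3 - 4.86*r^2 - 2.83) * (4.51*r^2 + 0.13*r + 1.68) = 15.8301*r^5 - 21.4623*r^4 + 5.265*r^3 - 20.9281*r^2 - 0.3679*r - 4.7544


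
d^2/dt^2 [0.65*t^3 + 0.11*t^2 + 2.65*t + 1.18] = 3.9*t + 0.22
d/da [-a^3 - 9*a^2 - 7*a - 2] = -3*a^2 - 18*a - 7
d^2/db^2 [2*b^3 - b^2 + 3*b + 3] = 12*b - 2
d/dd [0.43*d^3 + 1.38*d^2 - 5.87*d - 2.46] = 1.29*d^2 + 2.76*d - 5.87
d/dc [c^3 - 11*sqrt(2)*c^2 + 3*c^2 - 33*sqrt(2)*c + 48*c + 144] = 3*c^2 - 22*sqrt(2)*c + 6*c - 33*sqrt(2) + 48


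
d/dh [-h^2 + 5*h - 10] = 5 - 2*h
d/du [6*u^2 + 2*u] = 12*u + 2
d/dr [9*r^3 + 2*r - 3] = 27*r^2 + 2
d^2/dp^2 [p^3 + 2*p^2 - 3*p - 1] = 6*p + 4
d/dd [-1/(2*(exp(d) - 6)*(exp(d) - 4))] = (exp(d) - 5)*exp(d)/((exp(d) - 6)^2*(exp(d) - 4)^2)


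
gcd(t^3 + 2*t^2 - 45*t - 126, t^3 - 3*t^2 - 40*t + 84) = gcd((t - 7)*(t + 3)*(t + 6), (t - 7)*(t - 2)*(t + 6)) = t^2 - t - 42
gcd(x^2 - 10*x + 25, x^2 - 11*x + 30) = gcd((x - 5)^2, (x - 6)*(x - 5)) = x - 5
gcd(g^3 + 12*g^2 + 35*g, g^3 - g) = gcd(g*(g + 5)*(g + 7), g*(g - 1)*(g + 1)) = g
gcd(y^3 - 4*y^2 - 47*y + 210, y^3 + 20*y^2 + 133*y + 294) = y + 7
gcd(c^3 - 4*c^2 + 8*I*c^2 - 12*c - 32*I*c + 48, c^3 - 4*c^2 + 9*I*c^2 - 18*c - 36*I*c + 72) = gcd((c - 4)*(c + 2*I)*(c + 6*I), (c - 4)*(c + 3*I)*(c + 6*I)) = c^2 + c*(-4 + 6*I) - 24*I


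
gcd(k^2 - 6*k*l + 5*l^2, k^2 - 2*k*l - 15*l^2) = k - 5*l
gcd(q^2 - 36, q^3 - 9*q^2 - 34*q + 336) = q + 6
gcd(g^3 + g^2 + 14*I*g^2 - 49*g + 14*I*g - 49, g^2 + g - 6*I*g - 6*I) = g + 1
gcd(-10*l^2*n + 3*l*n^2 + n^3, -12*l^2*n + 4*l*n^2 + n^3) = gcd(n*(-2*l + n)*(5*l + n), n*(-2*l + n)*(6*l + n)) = 2*l*n - n^2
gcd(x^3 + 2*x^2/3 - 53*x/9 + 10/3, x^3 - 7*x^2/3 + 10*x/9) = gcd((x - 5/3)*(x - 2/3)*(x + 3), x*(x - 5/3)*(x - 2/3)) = x^2 - 7*x/3 + 10/9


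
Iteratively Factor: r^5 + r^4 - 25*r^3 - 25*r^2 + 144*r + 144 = (r + 1)*(r^4 - 25*r^2 + 144) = (r - 3)*(r + 1)*(r^3 + 3*r^2 - 16*r - 48) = (r - 3)*(r + 1)*(r + 4)*(r^2 - r - 12) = (r - 4)*(r - 3)*(r + 1)*(r + 4)*(r + 3)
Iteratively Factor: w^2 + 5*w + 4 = (w + 1)*(w + 4)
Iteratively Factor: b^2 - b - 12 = (b + 3)*(b - 4)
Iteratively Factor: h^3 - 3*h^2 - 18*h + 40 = (h - 2)*(h^2 - h - 20) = (h - 2)*(h + 4)*(h - 5)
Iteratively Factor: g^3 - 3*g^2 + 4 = (g - 2)*(g^2 - g - 2) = (g - 2)^2*(g + 1)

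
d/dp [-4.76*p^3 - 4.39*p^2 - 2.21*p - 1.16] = -14.28*p^2 - 8.78*p - 2.21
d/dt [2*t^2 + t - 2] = 4*t + 1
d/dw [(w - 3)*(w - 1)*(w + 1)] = 3*w^2 - 6*w - 1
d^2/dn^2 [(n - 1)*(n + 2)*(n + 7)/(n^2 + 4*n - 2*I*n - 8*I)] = (n^3*(-30 + 16*I) + n^2*(-180 + 192*I) + n*(-720 + 408*I) - 1200 + 544*I)/(n^6 + n^5*(12 - 6*I) + n^4*(36 - 72*I) + n^3*(-80 - 280*I) + n^2*(-576 - 288*I) + n*(-768 + 384*I) + 512*I)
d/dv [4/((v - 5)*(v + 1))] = 8*(2 - v)/(v^4 - 8*v^3 + 6*v^2 + 40*v + 25)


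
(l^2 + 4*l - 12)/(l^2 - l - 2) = (l + 6)/(l + 1)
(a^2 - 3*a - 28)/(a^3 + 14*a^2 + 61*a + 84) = (a - 7)/(a^2 + 10*a + 21)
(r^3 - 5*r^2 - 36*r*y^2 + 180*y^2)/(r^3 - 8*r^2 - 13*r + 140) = (r^2 - 36*y^2)/(r^2 - 3*r - 28)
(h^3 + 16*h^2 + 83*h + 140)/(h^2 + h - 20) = (h^2 + 11*h + 28)/(h - 4)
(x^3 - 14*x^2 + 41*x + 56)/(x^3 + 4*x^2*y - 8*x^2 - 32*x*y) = (x^2 - 6*x - 7)/(x*(x + 4*y))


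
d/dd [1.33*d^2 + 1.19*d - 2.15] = 2.66*d + 1.19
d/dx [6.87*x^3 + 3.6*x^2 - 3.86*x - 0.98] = 20.61*x^2 + 7.2*x - 3.86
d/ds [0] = 0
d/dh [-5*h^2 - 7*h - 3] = -10*h - 7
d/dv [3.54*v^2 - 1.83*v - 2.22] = 7.08*v - 1.83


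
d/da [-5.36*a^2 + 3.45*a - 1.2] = 3.45 - 10.72*a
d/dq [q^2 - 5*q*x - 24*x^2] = 2*q - 5*x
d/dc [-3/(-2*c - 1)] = -6/(2*c + 1)^2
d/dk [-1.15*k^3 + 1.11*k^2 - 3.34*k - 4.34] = -3.45*k^2 + 2.22*k - 3.34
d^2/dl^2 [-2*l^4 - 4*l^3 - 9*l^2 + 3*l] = -24*l^2 - 24*l - 18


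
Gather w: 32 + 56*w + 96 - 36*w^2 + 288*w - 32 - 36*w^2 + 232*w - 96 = -72*w^2 + 576*w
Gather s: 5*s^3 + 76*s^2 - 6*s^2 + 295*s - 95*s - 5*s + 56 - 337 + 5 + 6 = 5*s^3 + 70*s^2 + 195*s - 270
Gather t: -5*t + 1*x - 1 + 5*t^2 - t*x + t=5*t^2 + t*(-x - 4) + x - 1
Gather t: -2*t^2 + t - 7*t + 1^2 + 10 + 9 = -2*t^2 - 6*t + 20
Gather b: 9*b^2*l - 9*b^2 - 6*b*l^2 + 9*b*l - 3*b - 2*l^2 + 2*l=b^2*(9*l - 9) + b*(-6*l^2 + 9*l - 3) - 2*l^2 + 2*l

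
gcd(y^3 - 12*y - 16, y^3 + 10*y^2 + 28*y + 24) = y^2 + 4*y + 4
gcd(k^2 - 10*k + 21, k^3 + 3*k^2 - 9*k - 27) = k - 3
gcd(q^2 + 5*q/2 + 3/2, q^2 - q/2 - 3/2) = q + 1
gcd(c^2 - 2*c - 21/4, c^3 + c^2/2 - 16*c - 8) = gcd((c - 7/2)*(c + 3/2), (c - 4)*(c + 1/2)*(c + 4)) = 1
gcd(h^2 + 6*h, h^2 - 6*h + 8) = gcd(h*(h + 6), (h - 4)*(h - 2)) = 1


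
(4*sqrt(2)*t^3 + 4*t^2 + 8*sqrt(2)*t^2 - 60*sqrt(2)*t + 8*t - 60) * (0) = 0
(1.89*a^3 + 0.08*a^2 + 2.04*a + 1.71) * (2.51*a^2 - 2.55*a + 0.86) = 4.7439*a^5 - 4.6187*a^4 + 6.5418*a^3 - 0.8411*a^2 - 2.6061*a + 1.4706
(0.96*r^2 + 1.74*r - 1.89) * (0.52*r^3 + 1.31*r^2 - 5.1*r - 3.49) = 0.4992*r^5 + 2.1624*r^4 - 3.5994*r^3 - 14.7003*r^2 + 3.5664*r + 6.5961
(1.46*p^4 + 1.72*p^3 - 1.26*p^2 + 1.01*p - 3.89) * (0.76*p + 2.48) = 1.1096*p^5 + 4.928*p^4 + 3.308*p^3 - 2.3572*p^2 - 0.4516*p - 9.6472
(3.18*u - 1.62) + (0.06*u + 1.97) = 3.24*u + 0.35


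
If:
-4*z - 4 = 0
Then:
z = -1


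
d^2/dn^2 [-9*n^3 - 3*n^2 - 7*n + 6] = -54*n - 6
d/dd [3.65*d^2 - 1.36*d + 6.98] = 7.3*d - 1.36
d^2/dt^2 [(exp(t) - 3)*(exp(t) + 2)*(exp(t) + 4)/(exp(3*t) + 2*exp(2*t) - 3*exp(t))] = (exp(6*t) - 30*exp(5*t) - 240*exp(4*t) - 634*exp(3*t) - 273*exp(2*t) + 432*exp(t) - 216)*exp(-t)/(exp(6*t) + 6*exp(5*t) + 3*exp(4*t) - 28*exp(3*t) - 9*exp(2*t) + 54*exp(t) - 27)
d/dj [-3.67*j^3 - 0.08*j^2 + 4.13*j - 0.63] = -11.01*j^2 - 0.16*j + 4.13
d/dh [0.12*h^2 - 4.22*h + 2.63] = 0.24*h - 4.22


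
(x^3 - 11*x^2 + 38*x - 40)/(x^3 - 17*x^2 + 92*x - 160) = (x - 2)/(x - 8)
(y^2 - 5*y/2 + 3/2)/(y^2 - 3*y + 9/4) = 2*(y - 1)/(2*y - 3)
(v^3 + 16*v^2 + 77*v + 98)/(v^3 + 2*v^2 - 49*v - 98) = (v + 7)/(v - 7)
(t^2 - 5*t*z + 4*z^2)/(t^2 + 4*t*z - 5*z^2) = (t - 4*z)/(t + 5*z)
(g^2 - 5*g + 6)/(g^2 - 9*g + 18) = (g - 2)/(g - 6)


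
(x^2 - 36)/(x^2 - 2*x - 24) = (x + 6)/(x + 4)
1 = 1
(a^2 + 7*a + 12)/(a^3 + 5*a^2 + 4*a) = (a + 3)/(a*(a + 1))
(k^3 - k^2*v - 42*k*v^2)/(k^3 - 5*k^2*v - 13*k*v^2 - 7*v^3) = k*(k + 6*v)/(k^2 + 2*k*v + v^2)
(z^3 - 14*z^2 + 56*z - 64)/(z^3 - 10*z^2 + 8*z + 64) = (z - 2)/(z + 2)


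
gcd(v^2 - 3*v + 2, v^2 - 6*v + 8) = v - 2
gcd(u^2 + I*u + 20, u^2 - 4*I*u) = u - 4*I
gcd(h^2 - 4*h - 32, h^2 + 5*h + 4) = h + 4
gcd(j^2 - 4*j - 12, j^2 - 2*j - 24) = j - 6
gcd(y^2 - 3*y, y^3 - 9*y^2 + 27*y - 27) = y - 3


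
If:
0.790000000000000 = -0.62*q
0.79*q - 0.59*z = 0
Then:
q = -1.27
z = -1.71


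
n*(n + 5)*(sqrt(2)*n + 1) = sqrt(2)*n^3 + n^2 + 5*sqrt(2)*n^2 + 5*n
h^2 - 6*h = h*(h - 6)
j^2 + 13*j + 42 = (j + 6)*(j + 7)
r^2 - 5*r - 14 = (r - 7)*(r + 2)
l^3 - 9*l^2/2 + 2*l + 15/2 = (l - 3)*(l - 5/2)*(l + 1)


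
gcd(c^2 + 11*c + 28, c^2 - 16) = c + 4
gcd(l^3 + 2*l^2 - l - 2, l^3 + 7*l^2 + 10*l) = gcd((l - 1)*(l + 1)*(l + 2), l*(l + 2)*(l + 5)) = l + 2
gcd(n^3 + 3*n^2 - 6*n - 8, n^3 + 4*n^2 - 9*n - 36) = n + 4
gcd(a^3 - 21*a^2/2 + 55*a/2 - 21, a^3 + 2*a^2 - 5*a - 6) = a - 2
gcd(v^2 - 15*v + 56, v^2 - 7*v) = v - 7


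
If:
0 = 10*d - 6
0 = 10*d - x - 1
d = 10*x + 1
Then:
No Solution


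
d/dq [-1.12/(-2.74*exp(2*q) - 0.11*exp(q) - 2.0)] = (-6.1376*exp(q) - 0.1232)*exp(q)/(2.74*exp(2*q) + 0.11*exp(q) + 2.0)^2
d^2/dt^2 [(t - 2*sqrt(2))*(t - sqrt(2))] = 2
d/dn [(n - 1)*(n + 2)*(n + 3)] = 3*n^2 + 8*n + 1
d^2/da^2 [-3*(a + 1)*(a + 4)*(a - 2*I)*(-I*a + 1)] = 36*I*a^2 + a*(18 + 90*I) + 30 + 36*I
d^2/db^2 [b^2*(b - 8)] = 6*b - 16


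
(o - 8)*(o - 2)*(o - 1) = o^3 - 11*o^2 + 26*o - 16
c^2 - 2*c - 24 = (c - 6)*(c + 4)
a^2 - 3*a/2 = a*(a - 3/2)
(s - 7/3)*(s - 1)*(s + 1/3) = s^3 - 3*s^2 + 11*s/9 + 7/9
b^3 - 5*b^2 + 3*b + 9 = (b - 3)^2*(b + 1)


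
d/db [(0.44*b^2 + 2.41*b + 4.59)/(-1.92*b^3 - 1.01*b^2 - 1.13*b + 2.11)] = (0.8448*b^4 + 9.2544*b^3 + 28.3753*b^2 + 11.1286*b + 10.2718)/(3.6864*b^6 + 3.8784*b^5 + 5.3593*b^4 - 5.8198*b^3 - 2.9853*b^2 - 4.7686*b + 4.4521)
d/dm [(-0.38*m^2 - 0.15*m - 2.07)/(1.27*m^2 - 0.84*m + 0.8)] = (0.5097*m^2 + 4.6498*m - 1.8588)/(1.6129*m^4 - 2.1336*m^3 + 2.7376*m^2 - 1.344*m + 0.64)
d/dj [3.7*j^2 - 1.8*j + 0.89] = 7.4*j - 1.8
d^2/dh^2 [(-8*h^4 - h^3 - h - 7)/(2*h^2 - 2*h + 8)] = (-8*h^6 + 24*h^5 - 120*h^4 + 258*h^3 - 777*h^2 - 15*h + 17)/(h^6 - 3*h^5 + 15*h^4 - 25*h^3 + 60*h^2 - 48*h + 64)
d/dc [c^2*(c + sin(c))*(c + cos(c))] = c*(sqrt(2)*c^2*cos(c + pi/4) + 4*c^2 + 3*sqrt(2)*c*sin(c + pi/4) + c*cos(2*c) + sin(2*c))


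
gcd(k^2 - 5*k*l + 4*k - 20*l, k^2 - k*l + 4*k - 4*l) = k + 4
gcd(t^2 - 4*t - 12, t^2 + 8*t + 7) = 1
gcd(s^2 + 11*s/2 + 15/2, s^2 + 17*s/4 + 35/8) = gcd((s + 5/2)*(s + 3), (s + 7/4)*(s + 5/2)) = s + 5/2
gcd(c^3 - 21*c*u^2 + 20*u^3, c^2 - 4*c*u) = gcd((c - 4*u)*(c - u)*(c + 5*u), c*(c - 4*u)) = -c + 4*u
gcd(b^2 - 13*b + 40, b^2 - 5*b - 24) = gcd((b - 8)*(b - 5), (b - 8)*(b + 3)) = b - 8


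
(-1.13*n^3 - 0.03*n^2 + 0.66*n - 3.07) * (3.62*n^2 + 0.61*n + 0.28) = -4.0906*n^5 - 0.7979*n^4 + 2.0545*n^3 - 10.7192*n^2 - 1.6879*n - 0.8596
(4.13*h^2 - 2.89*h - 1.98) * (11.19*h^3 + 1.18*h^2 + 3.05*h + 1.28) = 46.2147*h^5 - 27.4657*h^4 - 12.9699*h^3 - 5.8645*h^2 - 9.7382*h - 2.5344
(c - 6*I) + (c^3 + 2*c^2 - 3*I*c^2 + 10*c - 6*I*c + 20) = c^3 + 2*c^2 - 3*I*c^2 + 11*c - 6*I*c + 20 - 6*I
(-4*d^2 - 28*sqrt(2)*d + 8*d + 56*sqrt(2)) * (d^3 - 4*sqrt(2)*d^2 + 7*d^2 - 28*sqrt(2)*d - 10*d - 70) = -4*d^5 - 20*d^4 - 12*sqrt(2)*d^4 - 60*sqrt(2)*d^3 + 320*d^3 + 448*sqrt(2)*d^2 + 1320*d^2 - 3696*d + 1400*sqrt(2)*d - 3920*sqrt(2)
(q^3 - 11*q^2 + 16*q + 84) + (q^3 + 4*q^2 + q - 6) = 2*q^3 - 7*q^2 + 17*q + 78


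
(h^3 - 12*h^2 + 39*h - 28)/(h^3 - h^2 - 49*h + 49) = (h - 4)/(h + 7)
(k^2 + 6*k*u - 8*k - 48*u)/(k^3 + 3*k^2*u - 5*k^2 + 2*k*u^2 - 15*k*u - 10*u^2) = (k^2 + 6*k*u - 8*k - 48*u)/(k^3 + 3*k^2*u - 5*k^2 + 2*k*u^2 - 15*k*u - 10*u^2)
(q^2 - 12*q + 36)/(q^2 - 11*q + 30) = (q - 6)/(q - 5)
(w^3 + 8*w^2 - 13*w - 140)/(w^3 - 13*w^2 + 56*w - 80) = (w^2 + 12*w + 35)/(w^2 - 9*w + 20)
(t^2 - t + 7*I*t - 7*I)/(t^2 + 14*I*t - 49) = (t - 1)/(t + 7*I)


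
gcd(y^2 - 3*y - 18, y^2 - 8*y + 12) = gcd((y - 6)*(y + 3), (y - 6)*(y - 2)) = y - 6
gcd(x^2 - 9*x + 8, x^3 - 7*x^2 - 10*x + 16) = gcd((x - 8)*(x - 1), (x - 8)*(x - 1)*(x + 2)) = x^2 - 9*x + 8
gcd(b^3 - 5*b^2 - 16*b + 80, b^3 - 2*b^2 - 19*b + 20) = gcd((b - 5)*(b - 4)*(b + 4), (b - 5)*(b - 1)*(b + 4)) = b^2 - b - 20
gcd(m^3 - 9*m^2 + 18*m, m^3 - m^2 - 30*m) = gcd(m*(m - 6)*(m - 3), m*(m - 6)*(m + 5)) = m^2 - 6*m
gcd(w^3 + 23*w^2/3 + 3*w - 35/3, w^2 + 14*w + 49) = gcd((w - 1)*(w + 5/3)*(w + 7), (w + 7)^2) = w + 7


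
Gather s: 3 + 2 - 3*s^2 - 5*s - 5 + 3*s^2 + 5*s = 0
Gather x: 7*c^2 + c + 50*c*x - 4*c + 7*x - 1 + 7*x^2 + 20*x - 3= 7*c^2 - 3*c + 7*x^2 + x*(50*c + 27) - 4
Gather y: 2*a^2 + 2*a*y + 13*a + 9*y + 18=2*a^2 + 13*a + y*(2*a + 9) + 18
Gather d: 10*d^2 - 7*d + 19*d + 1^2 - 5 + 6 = 10*d^2 + 12*d + 2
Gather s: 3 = 3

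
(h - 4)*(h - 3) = h^2 - 7*h + 12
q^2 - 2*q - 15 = (q - 5)*(q + 3)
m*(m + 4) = m^2 + 4*m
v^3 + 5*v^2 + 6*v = v*(v + 2)*(v + 3)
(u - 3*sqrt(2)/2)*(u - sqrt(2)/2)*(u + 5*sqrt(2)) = u^3 + 3*sqrt(2)*u^2 - 37*u/2 + 15*sqrt(2)/2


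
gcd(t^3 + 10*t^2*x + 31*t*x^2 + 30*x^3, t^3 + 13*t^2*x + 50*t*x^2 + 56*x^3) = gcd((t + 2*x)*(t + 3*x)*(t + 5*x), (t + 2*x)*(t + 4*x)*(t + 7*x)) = t + 2*x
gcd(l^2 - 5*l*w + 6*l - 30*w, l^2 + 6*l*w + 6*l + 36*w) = l + 6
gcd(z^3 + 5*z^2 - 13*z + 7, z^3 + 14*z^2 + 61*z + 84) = z + 7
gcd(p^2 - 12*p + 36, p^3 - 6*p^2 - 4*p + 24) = p - 6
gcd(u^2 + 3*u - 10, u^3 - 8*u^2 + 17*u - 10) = u - 2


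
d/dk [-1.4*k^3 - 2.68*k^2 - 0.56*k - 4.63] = -4.2*k^2 - 5.36*k - 0.56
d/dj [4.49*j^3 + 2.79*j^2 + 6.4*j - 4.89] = 13.47*j^2 + 5.58*j + 6.4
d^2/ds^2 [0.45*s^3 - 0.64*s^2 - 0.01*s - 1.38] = 2.7*s - 1.28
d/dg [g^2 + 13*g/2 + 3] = 2*g + 13/2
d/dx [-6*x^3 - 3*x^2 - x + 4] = -18*x^2 - 6*x - 1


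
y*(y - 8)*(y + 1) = y^3 - 7*y^2 - 8*y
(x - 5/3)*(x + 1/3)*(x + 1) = x^3 - x^2/3 - 17*x/9 - 5/9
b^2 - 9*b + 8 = (b - 8)*(b - 1)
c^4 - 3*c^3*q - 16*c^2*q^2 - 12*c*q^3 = c*(c - 6*q)*(c + q)*(c + 2*q)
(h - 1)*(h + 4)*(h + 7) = h^3 + 10*h^2 + 17*h - 28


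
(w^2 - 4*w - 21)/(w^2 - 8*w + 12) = (w^2 - 4*w - 21)/(w^2 - 8*w + 12)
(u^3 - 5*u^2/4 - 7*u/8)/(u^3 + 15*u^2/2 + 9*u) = (8*u^2 - 10*u - 7)/(4*(2*u^2 + 15*u + 18))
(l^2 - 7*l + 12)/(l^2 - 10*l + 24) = (l - 3)/(l - 6)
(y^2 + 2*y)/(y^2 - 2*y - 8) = y/(y - 4)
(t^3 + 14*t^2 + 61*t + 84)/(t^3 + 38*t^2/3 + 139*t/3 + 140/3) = 3*(t + 3)/(3*t + 5)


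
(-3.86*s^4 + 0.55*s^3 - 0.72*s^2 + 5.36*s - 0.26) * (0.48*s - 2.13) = -1.8528*s^5 + 8.4858*s^4 - 1.5171*s^3 + 4.1064*s^2 - 11.5416*s + 0.5538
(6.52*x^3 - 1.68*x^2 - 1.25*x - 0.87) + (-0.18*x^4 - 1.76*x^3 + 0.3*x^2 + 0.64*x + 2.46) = -0.18*x^4 + 4.76*x^3 - 1.38*x^2 - 0.61*x + 1.59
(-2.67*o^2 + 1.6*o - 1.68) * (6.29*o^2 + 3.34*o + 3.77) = -16.7943*o^4 + 1.1462*o^3 - 15.2891*o^2 + 0.420800000000001*o - 6.3336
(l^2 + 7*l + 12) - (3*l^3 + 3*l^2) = -3*l^3 - 2*l^2 + 7*l + 12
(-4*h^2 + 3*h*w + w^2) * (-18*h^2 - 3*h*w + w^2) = 72*h^4 - 42*h^3*w - 31*h^2*w^2 + w^4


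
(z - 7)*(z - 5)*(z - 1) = z^3 - 13*z^2 + 47*z - 35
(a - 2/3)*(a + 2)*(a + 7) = a^3 + 25*a^2/3 + 8*a - 28/3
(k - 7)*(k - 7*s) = k^2 - 7*k*s - 7*k + 49*s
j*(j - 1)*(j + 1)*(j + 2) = j^4 + 2*j^3 - j^2 - 2*j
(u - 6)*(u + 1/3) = u^2 - 17*u/3 - 2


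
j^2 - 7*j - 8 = (j - 8)*(j + 1)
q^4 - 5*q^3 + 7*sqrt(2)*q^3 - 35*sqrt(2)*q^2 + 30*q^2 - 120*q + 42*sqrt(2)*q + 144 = (q - 3)*(q - 2)*(q + 3*sqrt(2))*(q + 4*sqrt(2))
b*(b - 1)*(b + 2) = b^3 + b^2 - 2*b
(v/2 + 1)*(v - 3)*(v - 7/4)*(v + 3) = v^4/2 + v^3/8 - 25*v^2/4 - 9*v/8 + 63/4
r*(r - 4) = r^2 - 4*r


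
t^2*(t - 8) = t^3 - 8*t^2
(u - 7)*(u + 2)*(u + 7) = u^3 + 2*u^2 - 49*u - 98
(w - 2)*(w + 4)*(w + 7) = w^3 + 9*w^2 + 6*w - 56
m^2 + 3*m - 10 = (m - 2)*(m + 5)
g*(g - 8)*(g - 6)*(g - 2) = g^4 - 16*g^3 + 76*g^2 - 96*g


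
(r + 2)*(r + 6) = r^2 + 8*r + 12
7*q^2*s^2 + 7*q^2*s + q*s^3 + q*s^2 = s*(7*q + s)*(q*s + q)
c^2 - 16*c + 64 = (c - 8)^2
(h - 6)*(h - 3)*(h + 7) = h^3 - 2*h^2 - 45*h + 126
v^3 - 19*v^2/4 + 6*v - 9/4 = (v - 3)*(v - 1)*(v - 3/4)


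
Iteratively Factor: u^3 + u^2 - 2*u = (u)*(u^2 + u - 2) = u*(u - 1)*(u + 2)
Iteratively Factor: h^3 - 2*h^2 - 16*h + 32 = (h - 4)*(h^2 + 2*h - 8) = (h - 4)*(h - 2)*(h + 4)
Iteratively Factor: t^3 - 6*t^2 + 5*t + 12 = (t - 4)*(t^2 - 2*t - 3) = (t - 4)*(t + 1)*(t - 3)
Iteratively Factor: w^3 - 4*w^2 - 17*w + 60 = (w + 4)*(w^2 - 8*w + 15) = (w - 5)*(w + 4)*(w - 3)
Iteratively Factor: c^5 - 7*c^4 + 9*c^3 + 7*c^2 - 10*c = (c + 1)*(c^4 - 8*c^3 + 17*c^2 - 10*c) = (c - 2)*(c + 1)*(c^3 - 6*c^2 + 5*c) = (c - 2)*(c - 1)*(c + 1)*(c^2 - 5*c) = c*(c - 2)*(c - 1)*(c + 1)*(c - 5)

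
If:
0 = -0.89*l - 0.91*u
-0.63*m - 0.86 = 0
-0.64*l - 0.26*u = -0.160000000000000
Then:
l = 0.41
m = -1.37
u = -0.41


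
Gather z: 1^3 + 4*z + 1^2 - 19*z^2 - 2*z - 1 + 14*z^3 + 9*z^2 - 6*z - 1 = 14*z^3 - 10*z^2 - 4*z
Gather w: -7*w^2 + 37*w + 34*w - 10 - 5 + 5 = -7*w^2 + 71*w - 10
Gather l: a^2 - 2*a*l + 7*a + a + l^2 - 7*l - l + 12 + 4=a^2 + 8*a + l^2 + l*(-2*a - 8) + 16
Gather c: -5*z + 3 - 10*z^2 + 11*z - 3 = -10*z^2 + 6*z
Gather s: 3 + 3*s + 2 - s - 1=2*s + 4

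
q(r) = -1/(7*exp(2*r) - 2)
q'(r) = 14*exp(2*r)/(7*exp(2*r) - 2)^2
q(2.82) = -0.00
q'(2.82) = 0.00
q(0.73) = -0.04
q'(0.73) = 0.08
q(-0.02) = -0.21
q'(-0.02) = 0.60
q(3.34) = -0.00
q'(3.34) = 0.00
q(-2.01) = 0.53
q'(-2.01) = 0.07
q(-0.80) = 1.70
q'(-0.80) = 8.21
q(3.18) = -0.00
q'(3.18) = 0.00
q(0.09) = -0.16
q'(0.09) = 0.41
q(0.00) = -0.20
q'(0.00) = 0.56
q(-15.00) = 0.50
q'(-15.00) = 0.00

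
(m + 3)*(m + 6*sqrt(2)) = m^2 + 3*m + 6*sqrt(2)*m + 18*sqrt(2)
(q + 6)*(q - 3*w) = q^2 - 3*q*w + 6*q - 18*w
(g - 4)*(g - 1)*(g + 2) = g^3 - 3*g^2 - 6*g + 8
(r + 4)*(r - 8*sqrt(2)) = r^2 - 8*sqrt(2)*r + 4*r - 32*sqrt(2)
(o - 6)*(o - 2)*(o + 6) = o^3 - 2*o^2 - 36*o + 72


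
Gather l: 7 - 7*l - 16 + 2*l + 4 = -5*l - 5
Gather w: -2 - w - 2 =-w - 4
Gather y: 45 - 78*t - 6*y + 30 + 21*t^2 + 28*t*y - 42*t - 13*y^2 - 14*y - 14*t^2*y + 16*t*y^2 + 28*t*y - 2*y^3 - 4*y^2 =21*t^2 - 120*t - 2*y^3 + y^2*(16*t - 17) + y*(-14*t^2 + 56*t - 20) + 75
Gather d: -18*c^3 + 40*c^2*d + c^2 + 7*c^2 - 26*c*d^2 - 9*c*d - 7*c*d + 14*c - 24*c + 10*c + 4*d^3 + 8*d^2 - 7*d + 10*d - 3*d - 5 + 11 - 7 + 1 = -18*c^3 + 8*c^2 + 4*d^3 + d^2*(8 - 26*c) + d*(40*c^2 - 16*c)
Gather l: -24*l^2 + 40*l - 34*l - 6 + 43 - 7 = -24*l^2 + 6*l + 30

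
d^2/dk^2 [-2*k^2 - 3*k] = -4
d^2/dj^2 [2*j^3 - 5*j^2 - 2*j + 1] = 12*j - 10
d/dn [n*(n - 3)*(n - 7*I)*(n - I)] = 4*n^3 + n^2*(-9 - 24*I) + n*(-14 + 48*I) + 21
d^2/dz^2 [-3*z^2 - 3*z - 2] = -6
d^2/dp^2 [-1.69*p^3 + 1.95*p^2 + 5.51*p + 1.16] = 3.9 - 10.14*p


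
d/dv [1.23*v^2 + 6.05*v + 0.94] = 2.46*v + 6.05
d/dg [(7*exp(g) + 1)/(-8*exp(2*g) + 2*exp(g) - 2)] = ((7*exp(g) + 1)*(8*exp(g) - 1) - 28*exp(2*g) + 7*exp(g) - 7)*exp(g)/(2*(4*exp(2*g) - exp(g) + 1)^2)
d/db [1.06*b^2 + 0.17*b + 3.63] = 2.12*b + 0.17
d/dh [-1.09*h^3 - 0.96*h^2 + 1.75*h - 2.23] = -3.27*h^2 - 1.92*h + 1.75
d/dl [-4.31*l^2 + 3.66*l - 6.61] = 3.66 - 8.62*l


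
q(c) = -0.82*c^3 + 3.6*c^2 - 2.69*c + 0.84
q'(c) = -2.46*c^2 + 7.2*c - 2.69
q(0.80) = 0.57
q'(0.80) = 1.50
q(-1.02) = 8.20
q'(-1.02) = -12.59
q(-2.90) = 58.92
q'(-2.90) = -44.26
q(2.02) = 3.34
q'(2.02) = 1.82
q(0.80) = 0.57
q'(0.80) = 1.50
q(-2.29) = 35.73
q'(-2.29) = -32.08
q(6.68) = -100.91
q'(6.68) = -64.37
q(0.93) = 0.79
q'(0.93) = 1.88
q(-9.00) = 914.43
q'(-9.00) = -266.75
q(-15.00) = 3618.69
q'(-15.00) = -664.19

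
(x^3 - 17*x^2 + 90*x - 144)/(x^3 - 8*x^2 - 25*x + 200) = (x^2 - 9*x + 18)/(x^2 - 25)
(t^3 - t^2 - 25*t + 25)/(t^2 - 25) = t - 1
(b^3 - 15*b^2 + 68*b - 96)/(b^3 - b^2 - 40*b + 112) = (b^2 - 11*b + 24)/(b^2 + 3*b - 28)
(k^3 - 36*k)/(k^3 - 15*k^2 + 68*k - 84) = k*(k + 6)/(k^2 - 9*k + 14)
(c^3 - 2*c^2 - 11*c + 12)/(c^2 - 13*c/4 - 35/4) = 4*(-c^3 + 2*c^2 + 11*c - 12)/(-4*c^2 + 13*c + 35)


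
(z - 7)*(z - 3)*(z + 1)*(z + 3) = z^4 - 6*z^3 - 16*z^2 + 54*z + 63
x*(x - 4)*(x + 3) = x^3 - x^2 - 12*x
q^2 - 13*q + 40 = (q - 8)*(q - 5)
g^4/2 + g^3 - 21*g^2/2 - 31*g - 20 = (g/2 + 1)*(g - 5)*(g + 1)*(g + 4)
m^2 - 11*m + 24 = (m - 8)*(m - 3)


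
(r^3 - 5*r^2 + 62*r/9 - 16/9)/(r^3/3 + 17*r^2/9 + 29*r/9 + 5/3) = (9*r^3 - 45*r^2 + 62*r - 16)/(3*r^3 + 17*r^2 + 29*r + 15)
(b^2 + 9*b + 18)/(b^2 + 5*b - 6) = (b + 3)/(b - 1)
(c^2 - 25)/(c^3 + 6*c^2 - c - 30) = (c - 5)/(c^2 + c - 6)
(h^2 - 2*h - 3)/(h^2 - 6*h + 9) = (h + 1)/(h - 3)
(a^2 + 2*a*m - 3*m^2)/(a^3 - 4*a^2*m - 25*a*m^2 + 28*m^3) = (a + 3*m)/(a^2 - 3*a*m - 28*m^2)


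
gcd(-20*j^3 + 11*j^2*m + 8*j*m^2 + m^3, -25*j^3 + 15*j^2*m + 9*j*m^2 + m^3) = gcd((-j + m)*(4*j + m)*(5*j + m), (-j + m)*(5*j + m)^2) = 5*j^2 - 4*j*m - m^2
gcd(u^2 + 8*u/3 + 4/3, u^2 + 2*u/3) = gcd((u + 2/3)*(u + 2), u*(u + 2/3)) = u + 2/3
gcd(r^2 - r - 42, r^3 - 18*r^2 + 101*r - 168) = r - 7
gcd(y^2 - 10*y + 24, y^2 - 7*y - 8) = 1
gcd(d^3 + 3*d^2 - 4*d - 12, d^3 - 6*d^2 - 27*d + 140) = 1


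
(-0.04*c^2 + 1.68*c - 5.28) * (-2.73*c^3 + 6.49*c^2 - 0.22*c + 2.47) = 0.1092*c^5 - 4.846*c^4 + 25.3264*c^3 - 34.7356*c^2 + 5.3112*c - 13.0416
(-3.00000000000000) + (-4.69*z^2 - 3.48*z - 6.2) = -4.69*z^2 - 3.48*z - 9.2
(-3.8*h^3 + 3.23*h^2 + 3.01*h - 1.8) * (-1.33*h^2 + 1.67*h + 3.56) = 5.054*h^5 - 10.6419*h^4 - 12.1372*h^3 + 18.9195*h^2 + 7.7096*h - 6.408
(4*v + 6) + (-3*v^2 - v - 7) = -3*v^2 + 3*v - 1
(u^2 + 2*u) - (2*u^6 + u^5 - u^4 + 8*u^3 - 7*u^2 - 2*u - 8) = -2*u^6 - u^5 + u^4 - 8*u^3 + 8*u^2 + 4*u + 8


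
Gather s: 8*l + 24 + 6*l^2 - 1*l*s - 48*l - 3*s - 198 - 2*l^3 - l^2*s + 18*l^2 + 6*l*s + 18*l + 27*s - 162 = -2*l^3 + 24*l^2 - 22*l + s*(-l^2 + 5*l + 24) - 336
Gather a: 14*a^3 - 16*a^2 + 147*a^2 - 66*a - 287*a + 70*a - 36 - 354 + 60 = 14*a^3 + 131*a^2 - 283*a - 330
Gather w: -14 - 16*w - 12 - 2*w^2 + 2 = -2*w^2 - 16*w - 24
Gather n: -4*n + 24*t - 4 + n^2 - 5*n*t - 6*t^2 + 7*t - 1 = n^2 + n*(-5*t - 4) - 6*t^2 + 31*t - 5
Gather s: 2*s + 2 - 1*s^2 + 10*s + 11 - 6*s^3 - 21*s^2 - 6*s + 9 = -6*s^3 - 22*s^2 + 6*s + 22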